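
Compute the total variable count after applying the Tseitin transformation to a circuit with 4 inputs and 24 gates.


The Tseitin transformation introduces one auxiliary variable per gate.
Total variables = inputs + gates = 4 + 24 = 28.

28


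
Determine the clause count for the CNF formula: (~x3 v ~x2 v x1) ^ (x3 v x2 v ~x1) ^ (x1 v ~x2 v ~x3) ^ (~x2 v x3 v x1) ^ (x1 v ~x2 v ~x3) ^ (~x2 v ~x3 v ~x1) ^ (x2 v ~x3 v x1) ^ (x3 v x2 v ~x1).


Each group enclosed in parentheses joined by ^ is one clause.
Counting the conjuncts: 8 clauses.

8


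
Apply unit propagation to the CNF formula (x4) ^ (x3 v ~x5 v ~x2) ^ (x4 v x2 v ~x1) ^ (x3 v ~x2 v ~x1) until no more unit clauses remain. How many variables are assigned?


Unit propagation repeatedly assigns the literal in any unit clause, then simplifies.
Assignments in order: x4 = T.
No further unit clauses remain.
Total variables assigned = 1.

1


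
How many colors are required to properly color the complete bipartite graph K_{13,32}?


K_{13,32} is bipartite by definition: the two parts are independent sets, with every edge crossing between them.
Color all vertices in one part with color 1 and all vertices in the other part with color 2.
Since the graph has at least one edge, one color does not suffice.
Chromatic number = 2.

2


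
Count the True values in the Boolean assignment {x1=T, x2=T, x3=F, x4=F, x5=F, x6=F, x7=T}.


The weight is the number of variables assigned True.
True variables: x1, x2, x7.
Weight = 3.

3


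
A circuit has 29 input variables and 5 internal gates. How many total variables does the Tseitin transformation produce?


The Tseitin transformation introduces one auxiliary variable per gate.
Total variables = inputs + gates = 29 + 5 = 34.

34


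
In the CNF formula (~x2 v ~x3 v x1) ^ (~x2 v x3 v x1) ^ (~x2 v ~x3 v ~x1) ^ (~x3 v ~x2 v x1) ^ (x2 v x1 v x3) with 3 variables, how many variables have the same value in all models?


Find all satisfying assignments: 4 model(s).
Check which variables have the same value in every model.
No variable is fixed across all models.
Backbone size = 0.

0


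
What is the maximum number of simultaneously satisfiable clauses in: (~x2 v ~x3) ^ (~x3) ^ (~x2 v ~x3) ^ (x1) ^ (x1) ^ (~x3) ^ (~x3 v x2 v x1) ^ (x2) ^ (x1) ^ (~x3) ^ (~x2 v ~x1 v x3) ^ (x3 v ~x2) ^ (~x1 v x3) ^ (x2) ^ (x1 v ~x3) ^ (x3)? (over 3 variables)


Enumerate all 8 truth assignments.
For each, count how many of the 16 clauses are satisfied.
The formula is not fully satisfiable, so the maximum is below 16.
Maximum simultaneously satisfiable clauses = 12.

12


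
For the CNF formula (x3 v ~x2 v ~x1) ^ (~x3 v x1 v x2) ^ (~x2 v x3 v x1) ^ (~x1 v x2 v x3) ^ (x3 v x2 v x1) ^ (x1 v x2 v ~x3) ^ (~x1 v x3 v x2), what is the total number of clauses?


Each group enclosed in parentheses joined by ^ is one clause.
Counting the conjuncts: 7 clauses.

7


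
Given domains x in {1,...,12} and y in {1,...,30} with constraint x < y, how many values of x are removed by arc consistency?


For the constraint x < y, x needs a supporting value in y's domain.
x can be at most 29 (one less than y's maximum).
Valid x values from domain: 12 out of 12.
Pruned = 12 - 12 = 0.

0


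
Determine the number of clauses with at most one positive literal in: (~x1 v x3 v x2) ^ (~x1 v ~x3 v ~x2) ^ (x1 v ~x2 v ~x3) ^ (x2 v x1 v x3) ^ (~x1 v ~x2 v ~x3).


A Horn clause has at most one positive literal.
Clause 1: 2 positive lit(s) -> not Horn
Clause 2: 0 positive lit(s) -> Horn
Clause 3: 1 positive lit(s) -> Horn
Clause 4: 3 positive lit(s) -> not Horn
Clause 5: 0 positive lit(s) -> Horn
Total Horn clauses = 3.

3


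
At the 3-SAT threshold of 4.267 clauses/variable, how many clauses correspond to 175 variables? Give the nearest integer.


The 3-SAT phase transition occurs at approximately 4.267 clauses per variable.
m = 4.267 * 175 = 746.725.
Rounded to nearest integer: 747.

747


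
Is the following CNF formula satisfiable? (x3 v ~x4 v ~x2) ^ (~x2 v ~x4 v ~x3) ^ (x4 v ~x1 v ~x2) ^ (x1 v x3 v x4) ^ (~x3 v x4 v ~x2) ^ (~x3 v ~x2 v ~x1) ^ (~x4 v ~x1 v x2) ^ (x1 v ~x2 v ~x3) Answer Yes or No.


Check all 16 possible truth assignments.
Number of satisfying assignments found: 5.
The formula is satisfiable.

Yes


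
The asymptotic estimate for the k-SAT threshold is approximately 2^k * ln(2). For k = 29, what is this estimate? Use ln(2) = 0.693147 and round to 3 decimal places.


Using the asymptotic formula: threshold ~ 2^k * ln(2).
2^29 = 536870912.
536870912 * 0.693147 = 372130462.04.

372130462.04


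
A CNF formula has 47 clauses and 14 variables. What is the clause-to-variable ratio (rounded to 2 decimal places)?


Clause-to-variable ratio = clauses / variables.
47 / 14 = 3.36.

3.36


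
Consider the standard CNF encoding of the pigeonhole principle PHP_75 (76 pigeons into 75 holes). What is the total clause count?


The PHP encoding has two parts:
1) At-least-one-hole clauses: 76 (one per pigeon, each with 75 literals).
2) At-most-one-pigeon-per-hole clauses: 75 holes * C(76,2) = 75 * 2850 = 213750.
Total clauses = 76 + 213750 = 213826.

213826


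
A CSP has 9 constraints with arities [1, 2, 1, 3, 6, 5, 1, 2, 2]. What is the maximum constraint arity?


The arities are: 1, 2, 1, 3, 6, 5, 1, 2, 2.
Scan for the maximum value.
Maximum arity = 6.

6


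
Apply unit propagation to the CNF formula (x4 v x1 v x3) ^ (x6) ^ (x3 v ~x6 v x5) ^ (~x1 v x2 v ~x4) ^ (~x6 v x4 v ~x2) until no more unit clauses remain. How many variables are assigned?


Unit propagation repeatedly assigns the literal in any unit clause, then simplifies.
Assignments in order: x6 = T.
No further unit clauses remain.
Total variables assigned = 1.

1


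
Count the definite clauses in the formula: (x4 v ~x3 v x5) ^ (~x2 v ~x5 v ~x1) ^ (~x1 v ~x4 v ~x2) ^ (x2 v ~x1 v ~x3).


A definite clause has exactly one positive literal.
Clause 1: 2 positive -> not definite
Clause 2: 0 positive -> not definite
Clause 3: 0 positive -> not definite
Clause 4: 1 positive -> definite
Definite clause count = 1.

1


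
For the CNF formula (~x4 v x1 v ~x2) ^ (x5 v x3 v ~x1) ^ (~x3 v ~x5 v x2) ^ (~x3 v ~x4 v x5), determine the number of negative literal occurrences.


Scan each clause for negated literals.
Clause 1: 2 negative; Clause 2: 1 negative; Clause 3: 2 negative; Clause 4: 2 negative.
Total negative literal occurrences = 7.

7


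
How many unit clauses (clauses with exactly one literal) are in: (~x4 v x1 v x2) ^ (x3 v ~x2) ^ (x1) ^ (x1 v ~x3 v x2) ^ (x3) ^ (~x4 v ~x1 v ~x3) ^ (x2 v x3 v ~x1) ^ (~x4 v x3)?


A unit clause contains exactly one literal.
Unit clauses found: (x1), (x3).
Count = 2.

2


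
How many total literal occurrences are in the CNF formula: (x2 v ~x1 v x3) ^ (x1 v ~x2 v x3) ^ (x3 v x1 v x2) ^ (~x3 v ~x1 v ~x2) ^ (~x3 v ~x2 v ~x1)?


Clause lengths: 3, 3, 3, 3, 3.
Sum = 3 + 3 + 3 + 3 + 3 = 15.

15


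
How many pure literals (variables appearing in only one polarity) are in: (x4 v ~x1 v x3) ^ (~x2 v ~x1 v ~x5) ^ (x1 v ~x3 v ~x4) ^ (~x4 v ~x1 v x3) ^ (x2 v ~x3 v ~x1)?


A pure literal appears in only one polarity across all clauses.
Pure literals: x5 (negative only).
Count = 1.

1


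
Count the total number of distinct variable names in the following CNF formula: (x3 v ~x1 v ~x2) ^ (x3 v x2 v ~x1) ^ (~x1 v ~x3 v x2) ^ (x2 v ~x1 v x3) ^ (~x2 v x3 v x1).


Identify each distinct variable in the formula.
Variables found: x1, x2, x3.
Total distinct variables = 3.

3


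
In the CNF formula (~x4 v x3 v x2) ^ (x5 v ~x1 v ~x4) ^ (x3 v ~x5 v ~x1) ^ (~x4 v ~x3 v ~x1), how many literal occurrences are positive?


Scan each clause for unnegated literals.
Clause 1: 2 positive; Clause 2: 1 positive; Clause 3: 1 positive; Clause 4: 0 positive.
Total positive literal occurrences = 4.

4


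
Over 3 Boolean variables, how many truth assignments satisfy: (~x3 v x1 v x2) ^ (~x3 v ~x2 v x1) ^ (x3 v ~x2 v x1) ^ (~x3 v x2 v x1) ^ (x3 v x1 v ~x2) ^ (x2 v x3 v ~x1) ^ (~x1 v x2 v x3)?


Enumerate all 8 truth assignments over 3 variables.
Test each against every clause.
Satisfying assignments found: 4.

4


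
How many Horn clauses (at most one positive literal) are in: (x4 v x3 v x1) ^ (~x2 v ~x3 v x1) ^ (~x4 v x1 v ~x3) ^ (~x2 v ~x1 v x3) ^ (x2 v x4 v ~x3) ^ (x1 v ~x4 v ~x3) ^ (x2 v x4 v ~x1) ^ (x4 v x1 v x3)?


A Horn clause has at most one positive literal.
Clause 1: 3 positive lit(s) -> not Horn
Clause 2: 1 positive lit(s) -> Horn
Clause 3: 1 positive lit(s) -> Horn
Clause 4: 1 positive lit(s) -> Horn
Clause 5: 2 positive lit(s) -> not Horn
Clause 6: 1 positive lit(s) -> Horn
Clause 7: 2 positive lit(s) -> not Horn
Clause 8: 3 positive lit(s) -> not Horn
Total Horn clauses = 4.

4


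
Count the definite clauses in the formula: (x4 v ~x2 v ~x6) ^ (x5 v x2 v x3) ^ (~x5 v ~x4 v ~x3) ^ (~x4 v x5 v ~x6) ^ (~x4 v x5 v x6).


A definite clause has exactly one positive literal.
Clause 1: 1 positive -> definite
Clause 2: 3 positive -> not definite
Clause 3: 0 positive -> not definite
Clause 4: 1 positive -> definite
Clause 5: 2 positive -> not definite
Definite clause count = 2.

2


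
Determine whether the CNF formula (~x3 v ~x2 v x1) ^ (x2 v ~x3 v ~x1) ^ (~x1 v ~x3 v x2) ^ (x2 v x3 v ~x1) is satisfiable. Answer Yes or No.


Check all 8 possible truth assignments.
Number of satisfying assignments found: 5.
The formula is satisfiable.

Yes


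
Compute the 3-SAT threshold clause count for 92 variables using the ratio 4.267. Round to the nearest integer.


The 3-SAT phase transition occurs at approximately 4.267 clauses per variable.
m = 4.267 * 92 = 392.564.
Rounded to nearest integer: 393.

393


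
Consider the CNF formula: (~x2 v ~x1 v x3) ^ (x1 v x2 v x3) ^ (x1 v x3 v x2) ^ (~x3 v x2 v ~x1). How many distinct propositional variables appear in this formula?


Identify each distinct variable in the formula.
Variables found: x1, x2, x3.
Total distinct variables = 3.

3


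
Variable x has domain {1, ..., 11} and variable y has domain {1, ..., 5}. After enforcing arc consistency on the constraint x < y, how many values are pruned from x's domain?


For the constraint x < y, x needs a supporting value in y's domain.
x can be at most 4 (one less than y's maximum).
Valid x values from domain: 4 out of 11.
Pruned = 11 - 4 = 7.

7


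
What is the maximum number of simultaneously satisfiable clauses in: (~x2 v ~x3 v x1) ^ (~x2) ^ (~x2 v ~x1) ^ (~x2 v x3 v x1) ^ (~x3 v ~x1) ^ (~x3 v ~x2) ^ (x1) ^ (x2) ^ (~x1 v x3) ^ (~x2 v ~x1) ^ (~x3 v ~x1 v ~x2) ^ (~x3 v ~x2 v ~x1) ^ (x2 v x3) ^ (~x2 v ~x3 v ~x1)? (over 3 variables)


Enumerate all 8 truth assignments.
For each, count how many of the 14 clauses are satisfied.
The formula is not fully satisfiable, so the maximum is below 14.
Maximum simultaneously satisfiable clauses = 12.

12


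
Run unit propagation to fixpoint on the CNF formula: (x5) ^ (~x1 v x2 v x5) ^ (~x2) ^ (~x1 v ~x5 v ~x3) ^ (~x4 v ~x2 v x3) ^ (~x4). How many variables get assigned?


Unit propagation repeatedly assigns the literal in any unit clause, then simplifies.
Assignments in order: x5 = T, x2 = F, x4 = F.
No further unit clauses remain.
Total variables assigned = 3.

3


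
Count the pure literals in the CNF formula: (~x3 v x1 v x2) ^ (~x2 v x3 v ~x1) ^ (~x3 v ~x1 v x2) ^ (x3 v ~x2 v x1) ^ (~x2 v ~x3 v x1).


A pure literal appears in only one polarity across all clauses.
No pure literals found.
Count = 0.

0


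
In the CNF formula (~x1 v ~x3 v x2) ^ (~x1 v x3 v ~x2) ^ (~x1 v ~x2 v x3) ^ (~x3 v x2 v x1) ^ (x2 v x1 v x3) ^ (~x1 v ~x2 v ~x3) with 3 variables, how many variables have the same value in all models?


Find all satisfying assignments: 3 model(s).
Check which variables have the same value in every model.
No variable is fixed across all models.
Backbone size = 0.

0


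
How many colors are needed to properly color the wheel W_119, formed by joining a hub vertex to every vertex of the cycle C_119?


W_119 consists of the cycle C_119 together with a hub vertex adjacent to every cycle vertex.
The cycle C_119 needs 3 colors (odd cycle -> 3).
The hub is adjacent to every cycle vertex, so it must receive a new color distinct from all of them.
Chromatic number = 3 + 1 = 4.

4


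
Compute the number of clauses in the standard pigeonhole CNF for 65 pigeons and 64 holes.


The PHP encoding has two parts:
1) At-least-one-hole clauses: 65 (one per pigeon, each with 64 literals).
2) At-most-one-pigeon-per-hole clauses: 64 holes * C(65,2) = 64 * 2080 = 133120.
Total clauses = 65 + 133120 = 133185.

133185


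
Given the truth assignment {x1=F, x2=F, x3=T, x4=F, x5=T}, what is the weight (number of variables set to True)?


The weight is the number of variables assigned True.
True variables: x3, x5.
Weight = 2.

2


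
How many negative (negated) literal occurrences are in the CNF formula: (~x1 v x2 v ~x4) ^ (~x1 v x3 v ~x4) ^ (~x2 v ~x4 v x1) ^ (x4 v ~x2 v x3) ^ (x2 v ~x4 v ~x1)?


Scan each clause for negated literals.
Clause 1: 2 negative; Clause 2: 2 negative; Clause 3: 2 negative; Clause 4: 1 negative; Clause 5: 2 negative.
Total negative literal occurrences = 9.

9


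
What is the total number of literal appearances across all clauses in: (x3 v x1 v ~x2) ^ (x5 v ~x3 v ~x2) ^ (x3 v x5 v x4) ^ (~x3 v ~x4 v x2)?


Clause lengths: 3, 3, 3, 3.
Sum = 3 + 3 + 3 + 3 = 12.

12


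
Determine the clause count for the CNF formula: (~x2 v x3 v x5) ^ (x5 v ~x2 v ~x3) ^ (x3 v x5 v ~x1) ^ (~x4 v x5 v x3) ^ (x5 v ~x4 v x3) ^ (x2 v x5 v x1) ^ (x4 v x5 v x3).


Each group enclosed in parentheses joined by ^ is one clause.
Counting the conjuncts: 7 clauses.

7


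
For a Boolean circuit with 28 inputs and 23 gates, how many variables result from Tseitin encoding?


The Tseitin transformation introduces one auxiliary variable per gate.
Total variables = inputs + gates = 28 + 23 = 51.

51


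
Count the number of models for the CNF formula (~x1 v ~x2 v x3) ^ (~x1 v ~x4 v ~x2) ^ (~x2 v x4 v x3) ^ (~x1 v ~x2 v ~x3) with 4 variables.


Enumerate all 16 truth assignments over 4 variables.
Test each against every clause.
Satisfying assignments found: 11.

11


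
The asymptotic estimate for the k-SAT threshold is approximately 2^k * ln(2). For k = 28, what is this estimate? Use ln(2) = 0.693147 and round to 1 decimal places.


Using the asymptotic formula: threshold ~ 2^k * ln(2).
2^28 = 268435456.
268435456 * 0.693147 = 186065231.0.

186065231.0


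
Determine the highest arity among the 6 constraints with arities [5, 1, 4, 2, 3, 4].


The arities are: 5, 1, 4, 2, 3, 4.
Scan for the maximum value.
Maximum arity = 5.

5


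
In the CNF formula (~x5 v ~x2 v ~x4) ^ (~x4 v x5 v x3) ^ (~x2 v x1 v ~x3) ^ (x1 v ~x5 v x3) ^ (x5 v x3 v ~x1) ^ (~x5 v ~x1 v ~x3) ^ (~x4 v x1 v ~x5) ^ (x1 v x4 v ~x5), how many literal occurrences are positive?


Scan each clause for unnegated literals.
Clause 1: 0 positive; Clause 2: 2 positive; Clause 3: 1 positive; Clause 4: 2 positive; Clause 5: 2 positive; Clause 6: 0 positive; Clause 7: 1 positive; Clause 8: 2 positive.
Total positive literal occurrences = 10.

10


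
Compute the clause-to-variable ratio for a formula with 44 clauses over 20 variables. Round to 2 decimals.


Clause-to-variable ratio = clauses / variables.
44 / 20 = 2.2.

2.2


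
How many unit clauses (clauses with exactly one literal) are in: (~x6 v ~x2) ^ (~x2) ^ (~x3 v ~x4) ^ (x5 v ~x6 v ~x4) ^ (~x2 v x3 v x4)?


A unit clause contains exactly one literal.
Unit clauses found: (~x2).
Count = 1.

1


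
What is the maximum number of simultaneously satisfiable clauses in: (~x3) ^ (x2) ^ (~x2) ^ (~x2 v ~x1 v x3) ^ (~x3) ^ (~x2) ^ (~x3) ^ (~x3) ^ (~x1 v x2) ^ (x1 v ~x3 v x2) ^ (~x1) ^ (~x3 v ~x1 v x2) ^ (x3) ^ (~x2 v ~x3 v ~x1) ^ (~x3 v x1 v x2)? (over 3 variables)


Enumerate all 8 truth assignments.
For each, count how many of the 15 clauses are satisfied.
The formula is not fully satisfiable, so the maximum is below 15.
Maximum simultaneously satisfiable clauses = 13.

13


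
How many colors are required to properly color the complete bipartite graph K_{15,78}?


K_{15,78} is bipartite by definition: the two parts are independent sets, with every edge crossing between them.
Color all vertices in one part with color 1 and all vertices in the other part with color 2.
Since the graph has at least one edge, one color does not suffice.
Chromatic number = 2.

2


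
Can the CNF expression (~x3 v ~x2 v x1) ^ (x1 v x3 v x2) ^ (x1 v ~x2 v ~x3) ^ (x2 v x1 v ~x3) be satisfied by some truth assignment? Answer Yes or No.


Check all 8 possible truth assignments.
Number of satisfying assignments found: 5.
The formula is satisfiable.

Yes


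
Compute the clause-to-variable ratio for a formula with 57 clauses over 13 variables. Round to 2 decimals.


Clause-to-variable ratio = clauses / variables.
57 / 13 = 4.38.

4.38


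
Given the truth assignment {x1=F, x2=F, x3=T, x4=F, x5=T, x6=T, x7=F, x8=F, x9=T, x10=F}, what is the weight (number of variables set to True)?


The weight is the number of variables assigned True.
True variables: x3, x5, x6, x9.
Weight = 4.

4


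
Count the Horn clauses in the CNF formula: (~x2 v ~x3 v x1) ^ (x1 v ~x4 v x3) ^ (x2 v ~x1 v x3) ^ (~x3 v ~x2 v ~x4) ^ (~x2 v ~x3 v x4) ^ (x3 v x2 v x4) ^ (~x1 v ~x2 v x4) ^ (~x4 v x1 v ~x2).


A Horn clause has at most one positive literal.
Clause 1: 1 positive lit(s) -> Horn
Clause 2: 2 positive lit(s) -> not Horn
Clause 3: 2 positive lit(s) -> not Horn
Clause 4: 0 positive lit(s) -> Horn
Clause 5: 1 positive lit(s) -> Horn
Clause 6: 3 positive lit(s) -> not Horn
Clause 7: 1 positive lit(s) -> Horn
Clause 8: 1 positive lit(s) -> Horn
Total Horn clauses = 5.

5


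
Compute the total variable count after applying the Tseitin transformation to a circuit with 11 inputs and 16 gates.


The Tseitin transformation introduces one auxiliary variable per gate.
Total variables = inputs + gates = 11 + 16 = 27.

27


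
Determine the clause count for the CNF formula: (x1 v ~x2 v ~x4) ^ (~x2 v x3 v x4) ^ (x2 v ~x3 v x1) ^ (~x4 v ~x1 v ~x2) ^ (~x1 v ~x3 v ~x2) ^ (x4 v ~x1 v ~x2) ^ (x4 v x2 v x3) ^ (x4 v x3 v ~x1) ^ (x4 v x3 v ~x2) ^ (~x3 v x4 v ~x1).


Each group enclosed in parentheses joined by ^ is one clause.
Counting the conjuncts: 10 clauses.

10


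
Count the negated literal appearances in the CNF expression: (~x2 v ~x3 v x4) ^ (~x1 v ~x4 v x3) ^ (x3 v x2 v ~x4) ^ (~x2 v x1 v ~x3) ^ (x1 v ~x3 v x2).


Scan each clause for negated literals.
Clause 1: 2 negative; Clause 2: 2 negative; Clause 3: 1 negative; Clause 4: 2 negative; Clause 5: 1 negative.
Total negative literal occurrences = 8.

8


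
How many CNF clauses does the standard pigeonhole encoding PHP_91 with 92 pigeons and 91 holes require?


The PHP encoding has two parts:
1) At-least-one-hole clauses: 92 (one per pigeon, each with 91 literals).
2) At-most-one-pigeon-per-hole clauses: 91 holes * C(92,2) = 91 * 4186 = 380926.
Total clauses = 92 + 380926 = 381018.

381018


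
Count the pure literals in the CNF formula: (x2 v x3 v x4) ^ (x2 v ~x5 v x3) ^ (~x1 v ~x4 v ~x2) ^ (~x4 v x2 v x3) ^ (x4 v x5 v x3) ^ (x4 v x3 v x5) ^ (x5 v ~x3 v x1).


A pure literal appears in only one polarity across all clauses.
No pure literals found.
Count = 0.

0


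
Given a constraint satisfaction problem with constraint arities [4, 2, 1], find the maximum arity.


The arities are: 4, 2, 1.
Scan for the maximum value.
Maximum arity = 4.

4


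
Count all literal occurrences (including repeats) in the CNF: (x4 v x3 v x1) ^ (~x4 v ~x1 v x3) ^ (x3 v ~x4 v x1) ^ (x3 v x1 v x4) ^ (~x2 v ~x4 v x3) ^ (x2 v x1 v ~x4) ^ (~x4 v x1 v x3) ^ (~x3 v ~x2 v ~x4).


Clause lengths: 3, 3, 3, 3, 3, 3, 3, 3.
Sum = 3 + 3 + 3 + 3 + 3 + 3 + 3 + 3 = 24.

24


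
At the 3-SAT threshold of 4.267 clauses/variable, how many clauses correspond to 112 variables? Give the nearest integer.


The 3-SAT phase transition occurs at approximately 4.267 clauses per variable.
m = 4.267 * 112 = 477.904.
Rounded to nearest integer: 478.

478


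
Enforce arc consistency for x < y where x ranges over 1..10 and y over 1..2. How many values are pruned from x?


For the constraint x < y, x needs a supporting value in y's domain.
x can be at most 1 (one less than y's maximum).
Valid x values from domain: 1 out of 10.
Pruned = 10 - 1 = 9.

9


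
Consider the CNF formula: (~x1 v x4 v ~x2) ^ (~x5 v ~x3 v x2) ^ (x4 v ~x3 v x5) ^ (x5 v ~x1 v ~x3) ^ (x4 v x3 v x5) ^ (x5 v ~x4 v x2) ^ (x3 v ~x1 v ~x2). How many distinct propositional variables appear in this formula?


Identify each distinct variable in the formula.
Variables found: x1, x2, x3, x4, x5.
Total distinct variables = 5.

5


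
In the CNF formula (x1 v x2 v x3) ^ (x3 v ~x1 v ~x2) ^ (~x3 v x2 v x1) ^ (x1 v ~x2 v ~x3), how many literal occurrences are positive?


Scan each clause for unnegated literals.
Clause 1: 3 positive; Clause 2: 1 positive; Clause 3: 2 positive; Clause 4: 1 positive.
Total positive literal occurrences = 7.

7


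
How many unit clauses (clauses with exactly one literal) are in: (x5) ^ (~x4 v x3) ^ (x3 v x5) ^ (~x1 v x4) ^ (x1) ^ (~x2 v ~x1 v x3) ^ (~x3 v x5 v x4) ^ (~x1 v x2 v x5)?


A unit clause contains exactly one literal.
Unit clauses found: (x5), (x1).
Count = 2.

2


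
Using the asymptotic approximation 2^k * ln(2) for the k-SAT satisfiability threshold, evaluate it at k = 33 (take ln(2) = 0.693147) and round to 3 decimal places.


Using the asymptotic formula: threshold ~ 2^k * ln(2).
2^33 = 8589934592.
8589934592 * 0.693147 = 5954087392.641.

5954087392.641


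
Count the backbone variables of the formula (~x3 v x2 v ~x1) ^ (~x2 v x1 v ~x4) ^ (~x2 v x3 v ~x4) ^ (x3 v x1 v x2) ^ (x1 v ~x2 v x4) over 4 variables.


Find all satisfying assignments: 7 model(s).
Check which variables have the same value in every model.
No variable is fixed across all models.
Backbone size = 0.

0


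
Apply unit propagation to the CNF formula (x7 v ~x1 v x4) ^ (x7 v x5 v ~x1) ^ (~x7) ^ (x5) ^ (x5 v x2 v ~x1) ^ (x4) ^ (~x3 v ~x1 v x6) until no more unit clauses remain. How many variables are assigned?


Unit propagation repeatedly assigns the literal in any unit clause, then simplifies.
Assignments in order: x7 = F, x5 = T, x4 = T.
No further unit clauses remain.
Total variables assigned = 3.

3


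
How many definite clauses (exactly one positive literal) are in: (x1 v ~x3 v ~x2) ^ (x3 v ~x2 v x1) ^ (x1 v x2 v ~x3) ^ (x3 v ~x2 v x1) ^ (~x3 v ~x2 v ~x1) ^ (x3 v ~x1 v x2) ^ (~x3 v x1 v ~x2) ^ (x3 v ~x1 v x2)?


A definite clause has exactly one positive literal.
Clause 1: 1 positive -> definite
Clause 2: 2 positive -> not definite
Clause 3: 2 positive -> not definite
Clause 4: 2 positive -> not definite
Clause 5: 0 positive -> not definite
Clause 6: 2 positive -> not definite
Clause 7: 1 positive -> definite
Clause 8: 2 positive -> not definite
Definite clause count = 2.

2


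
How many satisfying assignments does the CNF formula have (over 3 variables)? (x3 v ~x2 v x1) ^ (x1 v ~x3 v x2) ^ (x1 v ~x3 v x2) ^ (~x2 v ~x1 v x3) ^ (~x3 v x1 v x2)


Enumerate all 8 truth assignments over 3 variables.
Test each against every clause.
Satisfying assignments found: 5.

5


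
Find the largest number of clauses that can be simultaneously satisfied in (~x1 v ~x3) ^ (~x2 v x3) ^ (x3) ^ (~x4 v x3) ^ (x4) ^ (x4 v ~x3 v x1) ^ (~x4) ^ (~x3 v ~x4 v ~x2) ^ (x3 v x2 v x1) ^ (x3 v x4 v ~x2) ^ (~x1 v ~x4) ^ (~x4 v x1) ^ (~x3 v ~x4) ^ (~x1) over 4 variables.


Enumerate all 16 truth assignments.
For each, count how many of the 14 clauses are satisfied.
The formula is not fully satisfiable, so the maximum is below 14.
Maximum simultaneously satisfiable clauses = 12.

12


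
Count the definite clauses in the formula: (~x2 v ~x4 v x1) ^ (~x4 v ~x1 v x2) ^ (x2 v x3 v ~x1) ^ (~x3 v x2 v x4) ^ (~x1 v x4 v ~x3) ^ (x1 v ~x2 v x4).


A definite clause has exactly one positive literal.
Clause 1: 1 positive -> definite
Clause 2: 1 positive -> definite
Clause 3: 2 positive -> not definite
Clause 4: 2 positive -> not definite
Clause 5: 1 positive -> definite
Clause 6: 2 positive -> not definite
Definite clause count = 3.

3


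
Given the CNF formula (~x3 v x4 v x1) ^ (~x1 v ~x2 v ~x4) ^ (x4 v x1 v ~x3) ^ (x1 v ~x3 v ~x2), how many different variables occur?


Identify each distinct variable in the formula.
Variables found: x1, x2, x3, x4.
Total distinct variables = 4.

4


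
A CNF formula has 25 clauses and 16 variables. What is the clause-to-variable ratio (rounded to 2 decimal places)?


Clause-to-variable ratio = clauses / variables.
25 / 16 = 1.56.

1.56


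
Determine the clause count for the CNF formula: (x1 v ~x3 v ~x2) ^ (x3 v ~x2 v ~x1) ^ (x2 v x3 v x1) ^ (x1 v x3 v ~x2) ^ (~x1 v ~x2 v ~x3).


Each group enclosed in parentheses joined by ^ is one clause.
Counting the conjuncts: 5 clauses.

5


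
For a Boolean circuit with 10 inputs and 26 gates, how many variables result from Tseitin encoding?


The Tseitin transformation introduces one auxiliary variable per gate.
Total variables = inputs + gates = 10 + 26 = 36.

36


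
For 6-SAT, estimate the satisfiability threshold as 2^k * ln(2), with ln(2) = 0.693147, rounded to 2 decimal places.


Using the asymptotic formula: threshold ~ 2^k * ln(2).
2^6 = 64.
64 * 0.693147 = 44.36.

44.36


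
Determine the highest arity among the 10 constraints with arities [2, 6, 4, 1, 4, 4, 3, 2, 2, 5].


The arities are: 2, 6, 4, 1, 4, 4, 3, 2, 2, 5.
Scan for the maximum value.
Maximum arity = 6.

6


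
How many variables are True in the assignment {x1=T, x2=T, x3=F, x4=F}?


The weight is the number of variables assigned True.
True variables: x1, x2.
Weight = 2.

2


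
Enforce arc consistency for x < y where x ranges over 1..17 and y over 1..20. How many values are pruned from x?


For the constraint x < y, x needs a supporting value in y's domain.
x can be at most 19 (one less than y's maximum).
Valid x values from domain: 17 out of 17.
Pruned = 17 - 17 = 0.

0


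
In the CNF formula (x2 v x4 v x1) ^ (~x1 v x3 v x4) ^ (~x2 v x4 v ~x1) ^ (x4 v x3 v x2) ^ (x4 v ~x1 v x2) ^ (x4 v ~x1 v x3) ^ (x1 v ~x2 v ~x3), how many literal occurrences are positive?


Scan each clause for unnegated literals.
Clause 1: 3 positive; Clause 2: 2 positive; Clause 3: 1 positive; Clause 4: 3 positive; Clause 5: 2 positive; Clause 6: 2 positive; Clause 7: 1 positive.
Total positive literal occurrences = 14.

14


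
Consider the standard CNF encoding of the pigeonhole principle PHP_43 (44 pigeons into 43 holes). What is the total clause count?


The PHP encoding has two parts:
1) At-least-one-hole clauses: 44 (one per pigeon, each with 43 literals).
2) At-most-one-pigeon-per-hole clauses: 43 holes * C(44,2) = 43 * 946 = 40678.
Total clauses = 44 + 40678 = 40722.

40722


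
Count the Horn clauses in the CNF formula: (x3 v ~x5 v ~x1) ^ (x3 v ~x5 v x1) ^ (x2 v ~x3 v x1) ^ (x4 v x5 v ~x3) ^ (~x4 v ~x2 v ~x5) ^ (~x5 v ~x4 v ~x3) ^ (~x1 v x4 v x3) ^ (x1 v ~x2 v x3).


A Horn clause has at most one positive literal.
Clause 1: 1 positive lit(s) -> Horn
Clause 2: 2 positive lit(s) -> not Horn
Clause 3: 2 positive lit(s) -> not Horn
Clause 4: 2 positive lit(s) -> not Horn
Clause 5: 0 positive lit(s) -> Horn
Clause 6: 0 positive lit(s) -> Horn
Clause 7: 2 positive lit(s) -> not Horn
Clause 8: 2 positive lit(s) -> not Horn
Total Horn clauses = 3.

3


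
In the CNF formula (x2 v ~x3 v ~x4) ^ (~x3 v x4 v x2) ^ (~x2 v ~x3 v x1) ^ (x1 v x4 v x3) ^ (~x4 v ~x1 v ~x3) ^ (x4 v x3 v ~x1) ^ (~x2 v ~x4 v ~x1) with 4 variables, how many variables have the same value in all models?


Find all satisfying assignments: 4 model(s).
Check which variables have the same value in every model.
No variable is fixed across all models.
Backbone size = 0.

0


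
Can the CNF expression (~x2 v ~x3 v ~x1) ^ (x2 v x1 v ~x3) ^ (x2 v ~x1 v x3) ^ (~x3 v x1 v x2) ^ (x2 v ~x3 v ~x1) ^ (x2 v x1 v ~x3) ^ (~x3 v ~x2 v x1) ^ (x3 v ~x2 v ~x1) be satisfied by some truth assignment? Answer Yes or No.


Check all 8 possible truth assignments.
Number of satisfying assignments found: 2.
The formula is satisfiable.

Yes


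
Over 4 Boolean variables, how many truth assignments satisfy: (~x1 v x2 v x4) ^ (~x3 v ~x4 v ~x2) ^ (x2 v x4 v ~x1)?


Enumerate all 16 truth assignments over 4 variables.
Test each against every clause.
Satisfying assignments found: 12.

12


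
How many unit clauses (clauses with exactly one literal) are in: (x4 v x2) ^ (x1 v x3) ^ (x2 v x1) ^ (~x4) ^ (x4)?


A unit clause contains exactly one literal.
Unit clauses found: (~x4), (x4).
Count = 2.

2


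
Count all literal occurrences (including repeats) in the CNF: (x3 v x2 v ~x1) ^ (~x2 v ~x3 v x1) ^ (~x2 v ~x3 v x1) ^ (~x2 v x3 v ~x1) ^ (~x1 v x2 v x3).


Clause lengths: 3, 3, 3, 3, 3.
Sum = 3 + 3 + 3 + 3 + 3 = 15.

15


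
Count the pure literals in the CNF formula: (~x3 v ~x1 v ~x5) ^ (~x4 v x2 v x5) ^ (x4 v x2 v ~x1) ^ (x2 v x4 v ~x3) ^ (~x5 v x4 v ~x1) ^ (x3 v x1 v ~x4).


A pure literal appears in only one polarity across all clauses.
Pure literals: x2 (positive only).
Count = 1.

1


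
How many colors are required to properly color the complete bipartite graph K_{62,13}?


K_{62,13} is bipartite by definition: the two parts are independent sets, with every edge crossing between them.
Color all vertices in one part with color 1 and all vertices in the other part with color 2.
Since the graph has at least one edge, one color does not suffice.
Chromatic number = 2.

2


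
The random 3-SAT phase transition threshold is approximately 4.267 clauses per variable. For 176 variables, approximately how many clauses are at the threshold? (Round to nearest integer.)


The 3-SAT phase transition occurs at approximately 4.267 clauses per variable.
m = 4.267 * 176 = 750.992.
Rounded to nearest integer: 751.

751


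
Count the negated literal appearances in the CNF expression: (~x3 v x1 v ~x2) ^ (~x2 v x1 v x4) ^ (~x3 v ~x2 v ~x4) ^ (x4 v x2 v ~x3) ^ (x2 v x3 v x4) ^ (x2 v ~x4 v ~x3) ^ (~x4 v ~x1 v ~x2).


Scan each clause for negated literals.
Clause 1: 2 negative; Clause 2: 1 negative; Clause 3: 3 negative; Clause 4: 1 negative; Clause 5: 0 negative; Clause 6: 2 negative; Clause 7: 3 negative.
Total negative literal occurrences = 12.

12


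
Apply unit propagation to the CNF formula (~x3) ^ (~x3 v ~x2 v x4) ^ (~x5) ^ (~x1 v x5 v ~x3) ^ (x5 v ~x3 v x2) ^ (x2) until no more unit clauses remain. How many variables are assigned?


Unit propagation repeatedly assigns the literal in any unit clause, then simplifies.
Assignments in order: x3 = F, x5 = F, x2 = T.
No further unit clauses remain.
Total variables assigned = 3.

3


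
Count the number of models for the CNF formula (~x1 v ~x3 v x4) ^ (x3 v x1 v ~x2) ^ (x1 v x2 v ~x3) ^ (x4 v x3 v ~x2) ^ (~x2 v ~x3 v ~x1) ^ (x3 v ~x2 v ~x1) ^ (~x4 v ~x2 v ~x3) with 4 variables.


Enumerate all 16 truth assignments over 4 variables.
Test each against every clause.
Satisfying assignments found: 6.

6


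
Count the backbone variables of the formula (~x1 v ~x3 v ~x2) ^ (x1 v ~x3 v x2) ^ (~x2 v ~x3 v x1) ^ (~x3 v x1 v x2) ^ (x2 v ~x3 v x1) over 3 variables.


Find all satisfying assignments: 5 model(s).
Check which variables have the same value in every model.
No variable is fixed across all models.
Backbone size = 0.

0


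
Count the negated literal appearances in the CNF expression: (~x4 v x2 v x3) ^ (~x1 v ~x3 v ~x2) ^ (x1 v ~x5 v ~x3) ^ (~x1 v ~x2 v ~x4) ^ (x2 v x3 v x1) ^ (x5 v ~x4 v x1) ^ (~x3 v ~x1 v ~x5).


Scan each clause for negated literals.
Clause 1: 1 negative; Clause 2: 3 negative; Clause 3: 2 negative; Clause 4: 3 negative; Clause 5: 0 negative; Clause 6: 1 negative; Clause 7: 3 negative.
Total negative literal occurrences = 13.

13


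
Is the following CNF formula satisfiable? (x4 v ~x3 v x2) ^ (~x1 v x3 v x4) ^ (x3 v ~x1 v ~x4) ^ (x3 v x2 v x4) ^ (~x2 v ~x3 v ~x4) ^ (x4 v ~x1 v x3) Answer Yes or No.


Check all 16 possible truth assignments.
Number of satisfying assignments found: 7.
The formula is satisfiable.

Yes


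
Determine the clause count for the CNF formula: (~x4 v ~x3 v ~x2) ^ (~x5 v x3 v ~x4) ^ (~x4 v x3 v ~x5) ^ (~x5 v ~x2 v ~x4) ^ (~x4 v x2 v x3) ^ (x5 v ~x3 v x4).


Each group enclosed in parentheses joined by ^ is one clause.
Counting the conjuncts: 6 clauses.

6


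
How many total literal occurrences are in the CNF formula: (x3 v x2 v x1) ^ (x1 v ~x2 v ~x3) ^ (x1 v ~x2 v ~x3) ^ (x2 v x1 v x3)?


Clause lengths: 3, 3, 3, 3.
Sum = 3 + 3 + 3 + 3 = 12.

12


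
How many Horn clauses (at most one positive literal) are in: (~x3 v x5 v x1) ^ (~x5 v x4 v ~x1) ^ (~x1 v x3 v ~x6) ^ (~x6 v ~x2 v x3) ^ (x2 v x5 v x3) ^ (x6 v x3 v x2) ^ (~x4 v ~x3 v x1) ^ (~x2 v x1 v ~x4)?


A Horn clause has at most one positive literal.
Clause 1: 2 positive lit(s) -> not Horn
Clause 2: 1 positive lit(s) -> Horn
Clause 3: 1 positive lit(s) -> Horn
Clause 4: 1 positive lit(s) -> Horn
Clause 5: 3 positive lit(s) -> not Horn
Clause 6: 3 positive lit(s) -> not Horn
Clause 7: 1 positive lit(s) -> Horn
Clause 8: 1 positive lit(s) -> Horn
Total Horn clauses = 5.

5


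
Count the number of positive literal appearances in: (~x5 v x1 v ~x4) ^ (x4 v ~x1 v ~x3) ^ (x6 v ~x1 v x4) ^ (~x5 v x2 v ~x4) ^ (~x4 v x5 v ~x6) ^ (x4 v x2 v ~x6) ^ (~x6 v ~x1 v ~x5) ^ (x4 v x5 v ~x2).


Scan each clause for unnegated literals.
Clause 1: 1 positive; Clause 2: 1 positive; Clause 3: 2 positive; Clause 4: 1 positive; Clause 5: 1 positive; Clause 6: 2 positive; Clause 7: 0 positive; Clause 8: 2 positive.
Total positive literal occurrences = 10.

10


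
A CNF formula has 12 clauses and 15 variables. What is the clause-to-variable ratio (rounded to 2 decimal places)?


Clause-to-variable ratio = clauses / variables.
12 / 15 = 0.8.

0.8


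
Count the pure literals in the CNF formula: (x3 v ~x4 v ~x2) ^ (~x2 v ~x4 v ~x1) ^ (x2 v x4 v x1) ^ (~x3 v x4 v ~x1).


A pure literal appears in only one polarity across all clauses.
No pure literals found.
Count = 0.

0


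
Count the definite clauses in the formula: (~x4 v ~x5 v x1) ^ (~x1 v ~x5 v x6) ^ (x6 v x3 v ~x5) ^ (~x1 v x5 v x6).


A definite clause has exactly one positive literal.
Clause 1: 1 positive -> definite
Clause 2: 1 positive -> definite
Clause 3: 2 positive -> not definite
Clause 4: 2 positive -> not definite
Definite clause count = 2.

2


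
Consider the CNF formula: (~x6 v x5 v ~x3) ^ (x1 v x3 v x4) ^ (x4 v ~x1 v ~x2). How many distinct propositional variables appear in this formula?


Identify each distinct variable in the formula.
Variables found: x1, x2, x3, x4, x5, x6.
Total distinct variables = 6.

6


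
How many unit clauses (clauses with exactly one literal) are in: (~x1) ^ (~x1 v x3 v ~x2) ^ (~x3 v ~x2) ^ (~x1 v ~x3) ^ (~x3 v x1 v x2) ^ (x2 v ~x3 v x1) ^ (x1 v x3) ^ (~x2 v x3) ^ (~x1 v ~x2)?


A unit clause contains exactly one literal.
Unit clauses found: (~x1).
Count = 1.

1


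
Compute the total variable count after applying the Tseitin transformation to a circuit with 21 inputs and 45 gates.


The Tseitin transformation introduces one auxiliary variable per gate.
Total variables = inputs + gates = 21 + 45 = 66.

66


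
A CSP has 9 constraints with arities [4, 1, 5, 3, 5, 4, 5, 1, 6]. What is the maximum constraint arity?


The arities are: 4, 1, 5, 3, 5, 4, 5, 1, 6.
Scan for the maximum value.
Maximum arity = 6.

6


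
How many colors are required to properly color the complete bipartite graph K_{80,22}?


K_{80,22} is bipartite by definition: the two parts are independent sets, with every edge crossing between them.
Color all vertices in one part with color 1 and all vertices in the other part with color 2.
Since the graph has at least one edge, one color does not suffice.
Chromatic number = 2.

2


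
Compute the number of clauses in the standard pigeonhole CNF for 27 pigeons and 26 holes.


The PHP encoding has two parts:
1) At-least-one-hole clauses: 27 (one per pigeon, each with 26 literals).
2) At-most-one-pigeon-per-hole clauses: 26 holes * C(27,2) = 26 * 351 = 9126.
Total clauses = 27 + 9126 = 9153.

9153


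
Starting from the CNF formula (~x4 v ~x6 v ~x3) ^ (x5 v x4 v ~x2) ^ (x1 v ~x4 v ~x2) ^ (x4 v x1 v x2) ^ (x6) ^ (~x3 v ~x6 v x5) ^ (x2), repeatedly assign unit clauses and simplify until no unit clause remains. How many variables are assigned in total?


Unit propagation repeatedly assigns the literal in any unit clause, then simplifies.
Assignments in order: x6 = T, x2 = T.
No further unit clauses remain.
Total variables assigned = 2.

2


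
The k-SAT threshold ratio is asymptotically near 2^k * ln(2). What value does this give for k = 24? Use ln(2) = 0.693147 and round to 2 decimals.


Using the asymptotic formula: threshold ~ 2^k * ln(2).
2^24 = 16777216.
16777216 * 0.693147 = 11629076.94.

11629076.94


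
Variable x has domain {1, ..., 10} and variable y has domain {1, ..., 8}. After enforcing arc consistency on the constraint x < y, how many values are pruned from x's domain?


For the constraint x < y, x needs a supporting value in y's domain.
x can be at most 7 (one less than y's maximum).
Valid x values from domain: 7 out of 10.
Pruned = 10 - 7 = 3.

3


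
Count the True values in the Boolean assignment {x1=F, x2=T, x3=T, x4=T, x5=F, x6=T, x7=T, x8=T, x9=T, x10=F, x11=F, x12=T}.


The weight is the number of variables assigned True.
True variables: x2, x3, x4, x6, x7, x8, x9, x12.
Weight = 8.

8


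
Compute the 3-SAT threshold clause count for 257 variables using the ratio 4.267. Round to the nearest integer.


The 3-SAT phase transition occurs at approximately 4.267 clauses per variable.
m = 4.267 * 257 = 1096.619.
Rounded to nearest integer: 1097.

1097


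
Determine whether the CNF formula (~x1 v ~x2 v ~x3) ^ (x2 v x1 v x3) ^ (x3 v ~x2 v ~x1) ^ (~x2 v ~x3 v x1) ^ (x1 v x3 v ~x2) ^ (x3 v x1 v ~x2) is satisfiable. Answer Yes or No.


Check all 8 possible truth assignments.
Number of satisfying assignments found: 3.
The formula is satisfiable.

Yes


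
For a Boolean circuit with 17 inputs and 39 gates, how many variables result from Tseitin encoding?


The Tseitin transformation introduces one auxiliary variable per gate.
Total variables = inputs + gates = 17 + 39 = 56.

56


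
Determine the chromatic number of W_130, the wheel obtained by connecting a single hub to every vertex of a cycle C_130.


W_130 consists of the cycle C_130 together with a hub vertex adjacent to every cycle vertex.
The cycle C_130 needs 2 colors (even cycle -> 2).
The hub is adjacent to every cycle vertex, so it must receive a new color distinct from all of them.
Chromatic number = 2 + 1 = 3.

3


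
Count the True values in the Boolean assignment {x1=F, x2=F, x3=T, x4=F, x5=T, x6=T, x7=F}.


The weight is the number of variables assigned True.
True variables: x3, x5, x6.
Weight = 3.

3


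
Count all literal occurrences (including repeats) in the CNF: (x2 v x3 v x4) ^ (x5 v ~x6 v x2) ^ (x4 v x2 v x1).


Clause lengths: 3, 3, 3.
Sum = 3 + 3 + 3 = 9.

9


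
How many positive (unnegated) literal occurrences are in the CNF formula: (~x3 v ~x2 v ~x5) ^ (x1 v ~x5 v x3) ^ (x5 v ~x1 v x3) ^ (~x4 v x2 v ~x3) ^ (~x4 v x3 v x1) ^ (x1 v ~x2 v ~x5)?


Scan each clause for unnegated literals.
Clause 1: 0 positive; Clause 2: 2 positive; Clause 3: 2 positive; Clause 4: 1 positive; Clause 5: 2 positive; Clause 6: 1 positive.
Total positive literal occurrences = 8.

8


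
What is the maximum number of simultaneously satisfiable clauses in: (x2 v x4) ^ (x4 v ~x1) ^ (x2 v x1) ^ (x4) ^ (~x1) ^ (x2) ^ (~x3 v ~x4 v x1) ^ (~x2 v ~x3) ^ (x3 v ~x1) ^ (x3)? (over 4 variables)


Enumerate all 16 truth assignments.
For each, count how many of the 10 clauses are satisfied.
The formula is not fully satisfiable, so the maximum is below 10.
Maximum simultaneously satisfiable clauses = 9.

9
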